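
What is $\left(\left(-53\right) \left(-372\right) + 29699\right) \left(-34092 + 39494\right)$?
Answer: $266939830$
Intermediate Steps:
$\left(\left(-53\right) \left(-372\right) + 29699\right) \left(-34092 + 39494\right) = \left(19716 + 29699\right) 5402 = 49415 \cdot 5402 = 266939830$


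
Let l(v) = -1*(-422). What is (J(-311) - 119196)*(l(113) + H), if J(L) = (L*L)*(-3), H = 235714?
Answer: -96664396824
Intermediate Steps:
l(v) = 422
J(L) = -3*L² (J(L) = L²*(-3) = -3*L²)
(J(-311) - 119196)*(l(113) + H) = (-3*(-311)² - 119196)*(422 + 235714) = (-3*96721 - 119196)*236136 = (-290163 - 119196)*236136 = -409359*236136 = -96664396824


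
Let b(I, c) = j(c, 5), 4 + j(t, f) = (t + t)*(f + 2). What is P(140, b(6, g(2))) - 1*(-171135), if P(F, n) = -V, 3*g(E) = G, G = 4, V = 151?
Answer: 170984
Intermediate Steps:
j(t, f) = -4 + 2*t*(2 + f) (j(t, f) = -4 + (t + t)*(f + 2) = -4 + (2*t)*(2 + f) = -4 + 2*t*(2 + f))
g(E) = 4/3 (g(E) = (⅓)*4 = 4/3)
b(I, c) = -4 + 14*c (b(I, c) = -4 + 4*c + 2*5*c = -4 + 4*c + 10*c = -4 + 14*c)
P(F, n) = -151 (P(F, n) = -1*151 = -151)
P(140, b(6, g(2))) - 1*(-171135) = -151 - 1*(-171135) = -151 + 171135 = 170984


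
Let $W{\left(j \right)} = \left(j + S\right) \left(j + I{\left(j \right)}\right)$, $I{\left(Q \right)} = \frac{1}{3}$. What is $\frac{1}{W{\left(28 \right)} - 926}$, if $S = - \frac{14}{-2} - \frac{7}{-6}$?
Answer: $\frac{18}{1777} \approx 0.010129$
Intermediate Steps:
$S = \frac{49}{6}$ ($S = \left(-14\right) \left(- \frac{1}{2}\right) - - \frac{7}{6} = 7 + \frac{7}{6} = \frac{49}{6} \approx 8.1667$)
$I{\left(Q \right)} = \frac{1}{3}$
$W{\left(j \right)} = \left(\frac{1}{3} + j\right) \left(\frac{49}{6} + j\right)$ ($W{\left(j \right)} = \left(j + \frac{49}{6}\right) \left(j + \frac{1}{3}\right) = \left(\frac{49}{6} + j\right) \left(\frac{1}{3} + j\right) = \left(\frac{1}{3} + j\right) \left(\frac{49}{6} + j\right)$)
$\frac{1}{W{\left(28 \right)} - 926} = \frac{1}{\left(\frac{49}{18} + 28^{2} + \frac{17}{2} \cdot 28\right) - 926} = \frac{1}{\left(\frac{49}{18} + 784 + 238\right) - 926} = \frac{1}{\frac{18445}{18} - 926} = \frac{1}{\frac{1777}{18}} = \frac{18}{1777}$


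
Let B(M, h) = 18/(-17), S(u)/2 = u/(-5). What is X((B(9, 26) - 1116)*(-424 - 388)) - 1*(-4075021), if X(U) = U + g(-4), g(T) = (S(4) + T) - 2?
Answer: 423475539/85 ≈ 4.9821e+6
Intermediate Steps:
S(u) = -2*u/5 (S(u) = 2*(u/(-5)) = 2*(u*(-⅕)) = 2*(-u/5) = -2*u/5)
B(M, h) = -18/17 (B(M, h) = 18*(-1/17) = -18/17)
g(T) = -18/5 + T (g(T) = (-⅖*4 + T) - 2 = (-8/5 + T) - 2 = -18/5 + T)
X(U) = -38/5 + U (X(U) = U + (-18/5 - 4) = U - 38/5 = -38/5 + U)
X((B(9, 26) - 1116)*(-424 - 388)) - 1*(-4075021) = (-38/5 + (-18/17 - 1116)*(-424 - 388)) - 1*(-4075021) = (-38/5 - 18990/17*(-812)) + 4075021 = (-38/5 + 15419880/17) + 4075021 = 77098754/85 + 4075021 = 423475539/85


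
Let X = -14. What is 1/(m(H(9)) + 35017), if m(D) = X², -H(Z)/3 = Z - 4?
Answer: 1/35213 ≈ 2.8399e-5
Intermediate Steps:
H(Z) = 12 - 3*Z (H(Z) = -3*(Z - 4) = -3*(-4 + Z) = 12 - 3*Z)
m(D) = 196 (m(D) = (-14)² = 196)
1/(m(H(9)) + 35017) = 1/(196 + 35017) = 1/35213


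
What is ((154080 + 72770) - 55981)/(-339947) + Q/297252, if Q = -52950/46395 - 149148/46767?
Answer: -1224528315084891251/2436150865321664694 ≈ -0.50265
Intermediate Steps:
Q = -208800758/48216777 (Q = -52950*1/46395 - 149148*1/46767 = -3530/3093 - 49716/15589 = -208800758/48216777 ≈ -4.3305)
((154080 + 72770) - 55981)/(-339947) + Q/297252 = ((154080 + 72770) - 55981)/(-339947) - 208800758/48216777/297252 = (226850 - 55981)*(-1/339947) - 208800758/48216777*1/297252 = 170869*(-1/339947) - 104400379/7166266698402 = -170869/339947 - 104400379/7166266698402 = -1224528315084891251/2436150865321664694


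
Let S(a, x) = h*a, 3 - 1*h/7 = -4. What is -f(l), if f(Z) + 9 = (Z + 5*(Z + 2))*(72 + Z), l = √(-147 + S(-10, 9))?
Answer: 3111 - 3094*I*√13 ≈ 3111.0 - 11156.0*I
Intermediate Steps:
h = 49 (h = 21 - 7*(-4) = 21 + 28 = 49)
S(a, x) = 49*a
l = 7*I*√13 (l = √(-147 + 49*(-10)) = √(-147 - 490) = √(-637) = 7*I*√13 ≈ 25.239*I)
f(Z) = -9 + (10 + 6*Z)*(72 + Z) (f(Z) = -9 + (Z + 5*(Z + 2))*(72 + Z) = -9 + (Z + 5*(2 + Z))*(72 + Z) = -9 + (Z + (10 + 5*Z))*(72 + Z) = -9 + (10 + 6*Z)*(72 + Z))
-f(l) = -(711 + 6*(7*I*√13)² + 442*(7*I*√13)) = -(711 + 6*(-637) + 3094*I*√13) = -(711 - 3822 + 3094*I*√13) = -(-3111 + 3094*I*√13) = 3111 - 3094*I*√13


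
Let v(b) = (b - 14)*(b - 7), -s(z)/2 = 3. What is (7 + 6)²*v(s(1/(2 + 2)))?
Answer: 43940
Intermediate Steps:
s(z) = -6 (s(z) = -2*3 = -6)
v(b) = (-14 + b)*(-7 + b)
(7 + 6)²*v(s(1/(2 + 2))) = (7 + 6)²*(98 + (-6)² - 21*(-6)) = 13²*(98 + 36 + 126) = 169*260 = 43940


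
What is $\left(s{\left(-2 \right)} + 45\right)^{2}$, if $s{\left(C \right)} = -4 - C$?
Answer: $1849$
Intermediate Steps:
$\left(s{\left(-2 \right)} + 45\right)^{2} = \left(\left(-4 - -2\right) + 45\right)^{2} = \left(\left(-4 + 2\right) + 45\right)^{2} = \left(-2 + 45\right)^{2} = 43^{2} = 1849$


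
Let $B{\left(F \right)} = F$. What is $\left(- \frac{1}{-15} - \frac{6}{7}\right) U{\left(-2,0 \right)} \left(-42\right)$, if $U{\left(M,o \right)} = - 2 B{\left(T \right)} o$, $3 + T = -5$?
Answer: $0$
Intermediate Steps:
$T = -8$ ($T = -3 - 5 = -8$)
$U{\left(M,o \right)} = 16 o$ ($U{\left(M,o \right)} = \left(-2\right) \left(-8\right) o = 16 o$)
$\left(- \frac{1}{-15} - \frac{6}{7}\right) U{\left(-2,0 \right)} \left(-42\right) = \left(- \frac{1}{-15} - \frac{6}{7}\right) 16 \cdot 0 \left(-42\right) = \left(\left(-1\right) \left(- \frac{1}{15}\right) - \frac{6}{7}\right) 0 \left(-42\right) = \left(\frac{1}{15} - \frac{6}{7}\right) 0 \left(-42\right) = \left(- \frac{83}{105}\right) 0 \left(-42\right) = 0 \left(-42\right) = 0$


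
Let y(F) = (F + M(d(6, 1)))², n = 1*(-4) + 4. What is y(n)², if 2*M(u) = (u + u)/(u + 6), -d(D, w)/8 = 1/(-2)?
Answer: 16/625 ≈ 0.025600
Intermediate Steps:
d(D, w) = 4 (d(D, w) = -8/(-2) = -8*(-½) = 4)
n = 0 (n = -4 + 4 = 0)
M(u) = u/(6 + u) (M(u) = ((u + u)/(u + 6))/2 = ((2*u)/(6 + u))/2 = (2*u/(6 + u))/2 = u/(6 + u))
y(F) = (⅖ + F)² (y(F) = (F + 4/(6 + 4))² = (F + 4/10)² = (F + 4*(⅒))² = (F + ⅖)² = (⅖ + F)²)
y(n)² = ((2 + 5*0)²/25)² = ((2 + 0)²/25)² = ((1/25)*2²)² = ((1/25)*4)² = (4/25)² = 16/625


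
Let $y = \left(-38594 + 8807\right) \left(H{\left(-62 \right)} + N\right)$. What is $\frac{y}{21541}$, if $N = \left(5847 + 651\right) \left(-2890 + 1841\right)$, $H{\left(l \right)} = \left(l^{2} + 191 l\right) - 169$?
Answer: $\frac{203283436803}{21541} \approx 9.437 \cdot 10^{6}$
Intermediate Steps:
$H{\left(l \right)} = -169 + l^{2} + 191 l$
$N = -6816402$ ($N = 6498 \left(-1049\right) = -6816402$)
$y = 203283436803$ ($y = \left(-38594 + 8807\right) \left(\left(-169 + \left(-62\right)^{2} + 191 \left(-62\right)\right) - 6816402\right) = - 29787 \left(\left(-169 + 3844 - 11842\right) - 6816402\right) = - 29787 \left(-8167 - 6816402\right) = \left(-29787\right) \left(-6824569\right) = 203283436803$)
$\frac{y}{21541} = \frac{203283436803}{21541}$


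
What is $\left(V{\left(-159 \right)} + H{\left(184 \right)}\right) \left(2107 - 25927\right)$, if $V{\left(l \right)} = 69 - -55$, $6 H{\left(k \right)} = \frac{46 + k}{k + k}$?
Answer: $- \frac{11824645}{4} \approx -2.9562 \cdot 10^{6}$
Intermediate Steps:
$H{\left(k \right)} = \frac{46 + k}{12 k}$ ($H{\left(k \right)} = \frac{\left(46 + k\right) \frac{1}{k + k}}{6} = \frac{\left(46 + k\right) \frac{1}{2 k}}{6} = \frac{\frac{1}{2} \frac{1}{k} \left(46 + k\right)}{6} = \frac{46 + k}{12 k}$)
$V{\left(l \right)} = 124$ ($V{\left(l \right)} = 69 + 55 = 124$)
$\left(V{\left(-159 \right)} + H{\left(184 \right)}\right) \left(2107 - 25927\right) = \left(124 + \frac{46 + 184}{12 \cdot 184}\right) \left(2107 - 25927\right) = \left(124 + \frac{1}{12} \cdot \frac{1}{184} \cdot 230\right) \left(-23820\right) = \left(124 + \frac{5}{48}\right) \left(-23820\right) = \frac{5957}{48} \left(-23820\right) = - \frac{11824645}{4}$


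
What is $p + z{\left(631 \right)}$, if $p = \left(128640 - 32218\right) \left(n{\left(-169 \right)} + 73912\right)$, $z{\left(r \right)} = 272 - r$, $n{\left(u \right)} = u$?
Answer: $7110447187$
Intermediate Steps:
$p = 7110447546$ ($p = \left(128640 - 32218\right) \left(-169 + 73912\right) = 96422 \cdot 73743 = 7110447546$)
$p + z{\left(631 \right)} = 7110447546 + \left(272 - 631\right) = 7110447546 - 359 = 7110447187$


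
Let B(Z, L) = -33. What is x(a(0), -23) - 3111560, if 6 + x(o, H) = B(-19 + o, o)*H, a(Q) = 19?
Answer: -3110807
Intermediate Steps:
x(o, H) = -6 - 33*H
x(a(0), -23) - 3111560 = (-6 - 33*(-23)) - 3111560 = (-6 + 759) - 3111560 = 753 - 3111560 = -3110807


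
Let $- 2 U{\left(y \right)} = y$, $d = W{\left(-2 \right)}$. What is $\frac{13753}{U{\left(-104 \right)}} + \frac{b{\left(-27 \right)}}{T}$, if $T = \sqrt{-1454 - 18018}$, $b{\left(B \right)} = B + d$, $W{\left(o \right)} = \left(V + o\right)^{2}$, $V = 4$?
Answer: $\frac{13753}{52} + \frac{23 i \sqrt{1217}}{4868} \approx 264.48 + 0.16482 i$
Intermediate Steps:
$W{\left(o \right)} = \left(4 + o\right)^{2}$
$d = 4$ ($d = \left(4 - 2\right)^{2} = 2^{2} = 4$)
$U{\left(y \right)} = - \frac{y}{2}$
$b{\left(B \right)} = 4 + B$ ($b{\left(B \right)} = B + 4 = 4 + B$)
$T = 4 i \sqrt{1217}$ ($T = \sqrt{-19472} = 4 i \sqrt{1217} \approx 139.54 i$)
$\frac{13753}{U{\left(-104 \right)}} + \frac{b{\left(-27 \right)}}{T} = \frac{13753}{\left(- \frac{1}{2}\right) \left(-104\right)} + \frac{4 - 27}{4 i \sqrt{1217}} = \frac{13753}{52} - 23 \left(- \frac{i \sqrt{1217}}{4868}\right) = 13753 \cdot \frac{1}{52} + \frac{23 i \sqrt{1217}}{4868} = \frac{13753}{52} + \frac{23 i \sqrt{1217}}{4868}$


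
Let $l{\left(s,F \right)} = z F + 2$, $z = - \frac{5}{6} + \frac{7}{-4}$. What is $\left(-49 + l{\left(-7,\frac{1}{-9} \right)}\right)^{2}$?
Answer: $\frac{25452025}{11664} \approx 2182.1$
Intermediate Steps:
$z = - \frac{31}{12}$ ($z = \left(-5\right) \frac{1}{6} + 7 \left(- \frac{1}{4}\right) = - \frac{5}{6} - \frac{7}{4} = - \frac{31}{12} \approx -2.5833$)
$l{\left(s,F \right)} = 2 - \frac{31 F}{12}$ ($l{\left(s,F \right)} = - \frac{31 F}{12} + 2 = 2 - \frac{31 F}{12}$)
$\left(-49 + l{\left(-7,\frac{1}{-9} \right)}\right)^{2} = \left(-49 + \left(2 - \frac{31}{12 \left(-9\right)}\right)\right)^{2} = \left(-49 + \left(2 - - \frac{31}{108}\right)\right)^{2} = \left(-49 + \left(2 + \frac{31}{108}\right)\right)^{2} = \left(-49 + \frac{247}{108}\right)^{2} = \left(- \frac{5045}{108}\right)^{2} = \frac{25452025}{11664}$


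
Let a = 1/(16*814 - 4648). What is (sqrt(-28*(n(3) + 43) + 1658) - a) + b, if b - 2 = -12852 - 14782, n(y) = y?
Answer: -231445633/8376 + sqrt(370) ≈ -27613.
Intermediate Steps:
a = 1/8376 (a = 1/(13024 - 4648) = 1/8376 ≈ 0.00011939)
b = -27632 (b = 2 + (-12852 - 14782) = 2 - 27634 = -27632)
(sqrt(-28*(n(3) + 43) + 1658) - a) + b = (sqrt(-28*(3 + 43) + 1658) - 1*1/8376) - 27632 = (sqrt(-28*46 + 1658) - 1/8376) - 27632 = (sqrt(-1288 + 1658) - 1/8376) - 27632 = (sqrt(370) - 1/8376) - 27632 = (-1/8376 + sqrt(370)) - 27632 = -231445633/8376 + sqrt(370)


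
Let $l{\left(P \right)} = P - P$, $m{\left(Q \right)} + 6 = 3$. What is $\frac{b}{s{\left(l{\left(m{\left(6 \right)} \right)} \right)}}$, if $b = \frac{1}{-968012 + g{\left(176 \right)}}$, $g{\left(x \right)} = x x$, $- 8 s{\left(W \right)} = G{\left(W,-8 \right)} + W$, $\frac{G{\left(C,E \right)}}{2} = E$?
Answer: $- \frac{1}{1874072} \approx -5.336 \cdot 10^{-7}$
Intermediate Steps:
$m{\left(Q \right)} = -3$ ($m{\left(Q \right)} = -6 + 3 = -3$)
$G{\left(C,E \right)} = 2 E$
$l{\left(P \right)} = 0$
$s{\left(W \right)} = 2 - \frac{W}{8}$ ($s{\left(W \right)} = - \frac{2 \left(-8\right) + W}{8} = - \frac{-16 + W}{8} = 2 - \frac{W}{8}$)
$g{\left(x \right)} = x^{2}$
$b = - \frac{1}{937036}$ ($b = \frac{1}{-968012 + 176^{2}} = \frac{1}{-968012 + 30976} = \frac{1}{-937036} = - \frac{1}{937036} \approx -1.0672 \cdot 10^{-6}$)
$\frac{b}{s{\left(l{\left(m{\left(6 \right)} \right)} \right)}} = - \frac{1}{937036 \left(2 - 0\right)} = - \frac{1}{937036 \left(2 + 0\right)} = - \frac{1}{937036 \cdot 2} = \left(- \frac{1}{937036}\right) \frac{1}{2} = - \frac{1}{1874072}$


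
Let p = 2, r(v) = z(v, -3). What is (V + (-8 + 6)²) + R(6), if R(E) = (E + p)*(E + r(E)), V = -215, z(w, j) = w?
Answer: -115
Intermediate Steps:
r(v) = v
R(E) = 2*E*(2 + E) (R(E) = (E + 2)*(E + E) = (2 + E)*(2*E) = 2*E*(2 + E))
(V + (-8 + 6)²) + R(6) = (-215 + (-8 + 6)²) + 2*6*(2 + 6) = (-215 + (-2)²) + 2*6*8 = (-215 + 4) + 96 = -211 + 96 = -115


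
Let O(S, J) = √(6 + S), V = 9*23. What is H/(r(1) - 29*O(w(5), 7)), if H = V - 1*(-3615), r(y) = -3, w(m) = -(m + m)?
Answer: -11466/3373 + 221676*I/3373 ≈ -3.3993 + 65.721*I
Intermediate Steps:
V = 207
w(m) = -2*m
H = 3822 (H = 207 - 1*(-3615) = 207 + 3615 = 3822)
H/(r(1) - 29*O(w(5), 7)) = 3822/(-3 - 29*√(6 - 2*5)) = 3822/(-3 - 29*√(6 - 10)) = 3822/(-3 - 58*I) = 3822*((-3 + 58*I)/3373) = 3822*(-3 + 58*I)/3373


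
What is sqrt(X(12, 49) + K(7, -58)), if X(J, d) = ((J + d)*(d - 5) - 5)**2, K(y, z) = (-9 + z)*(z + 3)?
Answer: sqrt(7180726) ≈ 2679.7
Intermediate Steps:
K(y, z) = (-9 + z)*(3 + z)
X(J, d) = (-5 + (-5 + d)*(J + d))**2 (X(J, d) = ((J + d)*(-5 + d) - 5)**2 = ((-5 + d)*(J + d) - 5)**2 = (-5 + (-5 + d)*(J + d))**2)
sqrt(X(12, 49) + K(7, -58)) = sqrt((5 - 1*49**2 + 5*12 + 5*49 - 1*12*49)**2 + (-27 + (-58)**2 - 6*(-58))) = sqrt((5 - 1*2401 + 60 + 245 - 588)**2 + (-27 + 3364 + 348)) = sqrt((5 - 2401 + 60 + 245 - 588)**2 + 3685) = sqrt((-2679)**2 + 3685) = sqrt(7177041 + 3685) = sqrt(7180726)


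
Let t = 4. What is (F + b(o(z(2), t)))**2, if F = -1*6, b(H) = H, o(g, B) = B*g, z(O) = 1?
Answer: 4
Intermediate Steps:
F = -6
(F + b(o(z(2), t)))**2 = (-6 + 4*1)**2 = (-6 + 4)**2 = (-2)**2 = 4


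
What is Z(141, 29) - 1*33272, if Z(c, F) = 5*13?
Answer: -33207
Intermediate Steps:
Z(c, F) = 65
Z(141, 29) - 1*33272 = 65 - 1*33272 = 65 - 33272 = -33207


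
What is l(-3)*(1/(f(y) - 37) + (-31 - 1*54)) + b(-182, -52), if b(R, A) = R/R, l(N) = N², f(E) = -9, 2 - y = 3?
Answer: -35153/46 ≈ -764.20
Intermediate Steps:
y = -1 (y = 2 - 1*3 = 2 - 3 = -1)
b(R, A) = 1
l(-3)*(1/(f(y) - 37) + (-31 - 1*54)) + b(-182, -52) = (-3)²*(1/(-9 - 37) + (-31 - 1*54)) + 1 = 9*(1/(-46) + (-31 - 54)) + 1 = 9*(-1/46 - 85) + 1 = 9*(-3911/46) + 1 = -35199/46 + 1 = -35153/46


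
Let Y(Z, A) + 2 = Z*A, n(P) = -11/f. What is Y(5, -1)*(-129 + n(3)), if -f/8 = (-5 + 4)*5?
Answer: 36197/40 ≈ 904.92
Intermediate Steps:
f = 40 (f = -8*(-5 + 4)*5 = -(-8)*5 = -8*(-5) = 40)
n(P) = -11/40
Y(Z, A) = -2 + A*Z (Y(Z, A) = -2 + Z*A = -2 + A*Z)
Y(5, -1)*(-129 + n(3)) = (-2 - 1*5)*(-129 - 11/40) = (-2 - 5)*(-5171/40) = -7*(-5171/40) = 36197/40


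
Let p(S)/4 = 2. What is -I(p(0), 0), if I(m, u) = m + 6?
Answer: -14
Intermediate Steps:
p(S) = 8 (p(S) = 4*2 = 8)
I(m, u) = 6 + m
-I(p(0), 0) = -(6 + 8) = -1*14 = -14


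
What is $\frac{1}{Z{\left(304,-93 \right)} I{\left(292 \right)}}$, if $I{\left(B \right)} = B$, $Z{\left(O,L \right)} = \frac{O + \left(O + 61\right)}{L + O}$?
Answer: $\frac{211}{195348} \approx 0.0010801$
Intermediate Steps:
$Z{\left(O,L \right)} = \frac{61 + 2 O}{L + O}$ ($Z{\left(O,L \right)} = \frac{O + \left(61 + O\right)}{L + O} = \frac{61 + 2 O}{L + O}$)
$\frac{1}{Z{\left(304,-93 \right)} I{\left(292 \right)}} = \frac{1}{\frac{61 + 2 \cdot 304}{-93 + 304} \cdot 292} = \frac{1}{\frac{1}{211} \left(61 + 608\right)} \frac{1}{292} = \frac{1}{\frac{1}{211} \cdot 669} \cdot \frac{1}{292} = \frac{1}{\frac{669}{211}} \cdot \frac{1}{292} = \frac{211}{669} \cdot \frac{1}{292} = \frac{211}{195348}$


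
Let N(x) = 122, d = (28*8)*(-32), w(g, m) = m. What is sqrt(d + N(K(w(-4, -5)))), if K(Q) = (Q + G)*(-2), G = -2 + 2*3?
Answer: I*sqrt(7046) ≈ 83.94*I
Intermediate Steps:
G = 4 (G = -2 + 6 = 4)
d = -7168 (d = 224*(-32) = -7168)
K(Q) = -8 - 2*Q (K(Q) = (Q + 4)*(-2) = (4 + Q)*(-2) = -8 - 2*Q)
sqrt(d + N(K(w(-4, -5)))) = sqrt(-7168 + 122) = sqrt(-7046) = I*sqrt(7046)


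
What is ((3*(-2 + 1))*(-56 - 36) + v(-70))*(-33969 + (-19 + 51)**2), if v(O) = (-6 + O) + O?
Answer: -4282850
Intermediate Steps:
v(O) = -6 + 2*O
((3*(-2 + 1))*(-56 - 36) + v(-70))*(-33969 + (-19 + 51)**2) = ((3*(-2 + 1))*(-56 - 36) + (-6 + 2*(-70)))*(-33969 + (-19 + 51)**2) = ((3*(-1))*(-92) + (-6 - 140))*(-33969 + 32**2) = (-3*(-92) - 146)*(-33969 + 1024) = (276 - 146)*(-32945) = 130*(-32945) = -4282850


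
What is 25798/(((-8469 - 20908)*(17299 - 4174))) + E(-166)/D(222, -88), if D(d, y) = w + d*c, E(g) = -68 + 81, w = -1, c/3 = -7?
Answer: -5132746699/1797927481875 ≈ -0.0028548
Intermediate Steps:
c = -21 (c = 3*(-7) = -21)
E(g) = 13
D(d, y) = -1 - 21*d (D(d, y) = -1 + d*(-21) = -1 - 21*d)
25798/(((-8469 - 20908)*(17299 - 4174))) + E(-166)/D(222, -88) = 25798/(((-8469 - 20908)*(17299 - 4174))) + 13/(-1 - 21*222) = 25798/((-29377*13125)) + 13/(-1 - 4662) = 25798/(-385573125) + 13/(-4663) = 25798*(-1/385573125) + 13*(-1/4663) = -25798/385573125 - 13/4663 = -5132746699/1797927481875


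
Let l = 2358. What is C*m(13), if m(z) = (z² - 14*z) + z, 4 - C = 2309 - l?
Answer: 0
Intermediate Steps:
C = 53 (C = 4 - (2309 - 1*2358) = 4 - (2309 - 2358) = 4 - 1*(-49) = 4 + 49 = 53)
m(z) = z² - 13*z
C*m(13) = 53*(13*(-13 + 13)) = 53*(13*0) = 53*0 = 0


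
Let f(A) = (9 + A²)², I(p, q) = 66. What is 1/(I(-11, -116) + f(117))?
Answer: 1/187635270 ≈ 5.3295e-9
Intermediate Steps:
1/(I(-11, -116) + f(117)) = 1/(66 + (9 + 117²)²) = 1/(66 + (9 + 13689)²) = 1/(66 + 13698²) = 1/(66 + 187635204) = 1/187635270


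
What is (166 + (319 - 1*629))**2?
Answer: 20736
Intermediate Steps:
(166 + (319 - 1*629))**2 = (166 + (319 - 629))**2 = (166 - 310)**2 = (-144)**2 = 20736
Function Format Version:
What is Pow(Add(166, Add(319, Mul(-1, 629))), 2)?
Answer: 20736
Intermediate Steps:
Pow(Add(166, Add(319, Mul(-1, 629))), 2) = Pow(Add(166, Add(319, -629)), 2) = Pow(Add(166, -310), 2) = Pow(-144, 2) = 20736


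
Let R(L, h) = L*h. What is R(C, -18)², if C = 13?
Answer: 54756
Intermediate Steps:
R(C, -18)² = (13*(-18))² = (-234)² = 54756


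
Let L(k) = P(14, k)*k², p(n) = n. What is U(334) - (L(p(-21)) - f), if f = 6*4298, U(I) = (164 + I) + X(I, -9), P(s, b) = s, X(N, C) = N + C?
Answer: 20437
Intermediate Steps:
X(N, C) = C + N
U(I) = 155 + 2*I (U(I) = (164 + I) + (-9 + I) = 155 + 2*I)
f = 25788
L(k) = 14*k²
U(334) - (L(p(-21)) - f) = (155 + 2*334) - (14*(-21)² - 1*25788) = (155 + 668) - (14*441 - 25788) = 823 - (6174 - 25788) = 823 - 1*(-19614) = 823 + 19614 = 20437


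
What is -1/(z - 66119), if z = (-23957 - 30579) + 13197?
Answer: 1/107458 ≈ 9.3060e-6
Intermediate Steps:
z = -41339 (z = -54536 + 13197 = -41339)
-1/(z - 66119) = -1/(-41339 - 66119) = -1/(-107458) = -1*(-1/107458) = 1/107458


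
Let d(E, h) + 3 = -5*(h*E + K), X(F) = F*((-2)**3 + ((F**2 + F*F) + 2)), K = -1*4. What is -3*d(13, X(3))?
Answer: 6969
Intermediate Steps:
K = -4
X(F) = F*(-6 + 2*F**2) (X(F) = F*(-8 + ((F**2 + F**2) + 2)) = F*(-8 + (2*F**2 + 2)) = F*(-8 + (2 + 2*F**2)) = F*(-6 + 2*F**2))
d(E, h) = 17 - 5*E*h (d(E, h) = -3 - 5*(h*E - 4) = -3 - 5*(E*h - 4) = -3 - 5*(-4 + E*h) = -3 + (20 - 5*E*h) = 17 - 5*E*h)
-3*d(13, X(3)) = -3*(17 - 5*13*2*3*(-3 + 3**2)) = -3*(17 - 5*13*2*3*(-3 + 9)) = -3*(17 - 5*13*2*3*6) = -3*(17 - 5*13*36) = -3*(17 - 2340) = -3*(-2323) = 6969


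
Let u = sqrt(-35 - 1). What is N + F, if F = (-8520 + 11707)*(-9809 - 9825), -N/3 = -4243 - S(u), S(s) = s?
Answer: -62560829 + 18*I ≈ -6.2561e+7 + 18.0*I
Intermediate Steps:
u = 6*I (u = sqrt(-36) = 6*I ≈ 6.0*I)
N = 12729 + 18*I (N = -3*(-4243 - 6*I) = 12729 + 18*I ≈ 12729.0 + 18.0*I)
F = -62573558 (F = 3187*(-19634) = -62573558)
N + F = (12729 + 18*I) - 62573558 = -62560829 + 18*I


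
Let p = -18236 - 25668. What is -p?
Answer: 43904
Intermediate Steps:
p = -43904
-p = -1*(-43904) = 43904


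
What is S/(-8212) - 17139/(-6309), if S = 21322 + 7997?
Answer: -14742701/17269836 ≈ -0.85367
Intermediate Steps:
S = 29319
S/(-8212) - 17139/(-6309) = 29319/(-8212) - 17139/(-6309) = 29319*(-1/8212) - 17139*(-1/6309) = -29319/8212 + 5713/2103 = -14742701/17269836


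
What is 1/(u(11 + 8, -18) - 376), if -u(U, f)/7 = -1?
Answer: -1/369 ≈ -0.0027100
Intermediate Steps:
u(U, f) = 7 (u(U, f) = -7*(-1) = 7)
1/(u(11 + 8, -18) - 376) = 1/(7 - 376) = 1/(-369) = -1/369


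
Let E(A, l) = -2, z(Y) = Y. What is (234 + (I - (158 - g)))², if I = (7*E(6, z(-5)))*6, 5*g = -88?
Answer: 16384/25 ≈ 655.36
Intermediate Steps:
g = -88/5 (g = (⅕)*(-88) = -88/5 ≈ -17.600)
I = -84 (I = (7*(-2))*6 = -14*6 = -84)
(234 + (I - (158 - g)))² = (234 + (-84 - (158 - 1*(-88/5))))² = (234 + (-84 - (158 + 88/5)))² = (234 + (-84 - 1*878/5))² = (234 + (-84 - 878/5))² = (234 - 1298/5)² = (-128/5)² = 16384/25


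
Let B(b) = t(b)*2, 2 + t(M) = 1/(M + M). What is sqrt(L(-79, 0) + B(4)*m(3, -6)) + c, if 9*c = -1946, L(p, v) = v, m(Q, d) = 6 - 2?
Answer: -1946/9 + I*sqrt(15) ≈ -216.22 + 3.873*I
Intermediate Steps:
m(Q, d) = 4
c = -1946/9 (c = (1/9)*(-1946) = -1946/9 ≈ -216.22)
t(M) = -2 + 1/(2*M) (t(M) = -2 + 1/(M + M) = -2 + 1/(2*M))
B(b) = -4 + 1/b (B(b) = (-2 + 1/(2*b))*2 = -4 + 1/b)
sqrt(L(-79, 0) + B(4)*m(3, -6)) + c = sqrt(0 + (-4 + 1/4)*4) - 1946/9 = sqrt(0 - 15/4*4) - 1946/9 = sqrt(0 - 15) - 1946/9 = sqrt(-15) - 1946/9 = I*sqrt(15) - 1946/9 = -1946/9 + I*sqrt(15)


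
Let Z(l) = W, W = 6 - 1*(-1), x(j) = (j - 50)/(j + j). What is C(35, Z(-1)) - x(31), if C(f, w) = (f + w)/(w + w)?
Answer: 205/62 ≈ 3.3064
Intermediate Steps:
x(j) = (-50 + j)/(2*j) (x(j) = (-50 + j)/((2*j)) = (-50 + j)*(1/(2*j)) = (-50 + j)/(2*j))
W = 7 (W = 6 + 1 = 7)
Z(l) = 7
C(f, w) = (f + w)/(2*w) (C(f, w) = (f + w)/((2*w)) = (f + w)*(1/(2*w)) = (f + w)/(2*w))
C(35, Z(-1)) - x(31) = (½)*(35 + 7)/7 - (-50 + 31)/(2*31) = (½)*(⅐)*42 - (-19)/(2*31) = 3 - 1*(-19/62) = 3 + 19/62 = 205/62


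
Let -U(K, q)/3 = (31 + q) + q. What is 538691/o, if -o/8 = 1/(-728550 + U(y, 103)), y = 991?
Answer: 392846337351/8 ≈ 4.9106e+10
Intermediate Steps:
U(K, q) = -93 - 6*q (U(K, q) = -3*((31 + q) + q) = -3*(31 + 2*q) = -93 - 6*q)
o = 8/729261 (o = -8/(-728550 + (-93 - 6*103)) = -8/(-728550 + (-93 - 618)) = -8/(-728550 - 711) = -8/(-729261) = -8*(-1/729261) = 8/729261 ≈ 1.0970e-5)
538691/o = 538691/(8/729261) = 538691*(729261/8) = 392846337351/8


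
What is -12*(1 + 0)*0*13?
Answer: 0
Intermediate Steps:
-12*(1 + 0)*0*13 = -12*0*13 = 0*13 = 0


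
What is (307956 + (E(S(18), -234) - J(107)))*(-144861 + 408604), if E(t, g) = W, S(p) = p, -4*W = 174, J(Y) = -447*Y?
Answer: 187648660869/2 ≈ 9.3824e+10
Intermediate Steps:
W = -87/2 (W = -¼*174 = -87/2 ≈ -43.500)
E(t, g) = -87/2
(307956 + (E(S(18), -234) - J(107)))*(-144861 + 408604) = (307956 + (-87/2 - (-447)*107))*(-144861 + 408604) = (307956 + (-87/2 - 1*(-47829)))*263743 = (307956 + (-87/2 + 47829))*263743 = (307956 + 95571/2)*263743 = (711483/2)*263743 = 187648660869/2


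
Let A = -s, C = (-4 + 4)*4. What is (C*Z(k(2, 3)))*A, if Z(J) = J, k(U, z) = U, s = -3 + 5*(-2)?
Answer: 0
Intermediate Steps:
s = -13 (s = -3 - 10 = -13)
C = 0 (C = 0*4 = 0)
A = 13 (A = -1*(-13) = 13)
(C*Z(k(2, 3)))*A = (0*2)*13 = 0*13 = 0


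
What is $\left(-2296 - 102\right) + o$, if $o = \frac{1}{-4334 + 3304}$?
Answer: $- \frac{2469941}{1030} \approx -2398.0$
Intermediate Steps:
$o = - \frac{1}{1030}$ ($o = \frac{1}{-1030} = - \frac{1}{1030} \approx -0.00097087$)
$\left(-2296 - 102\right) + o = \left(-2296 - 102\right) - \frac{1}{1030} = -2398 - \frac{1}{1030} = - \frac{2469941}{1030}$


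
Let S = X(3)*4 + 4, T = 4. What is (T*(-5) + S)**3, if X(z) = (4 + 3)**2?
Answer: 5832000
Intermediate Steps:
X(z) = 49 (X(z) = 7**2 = 49)
S = 200 (S = 49*4 + 4 = 196 + 4 = 200)
(T*(-5) + S)**3 = (4*(-5) + 200)**3 = (-20 + 200)**3 = 180**3 = 5832000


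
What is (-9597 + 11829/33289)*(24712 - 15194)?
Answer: -3040646016672/33289 ≈ -9.1341e+7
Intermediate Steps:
(-9597 + 11829/33289)*(24712 - 15194) = (-9597 + 11829*(1/33289))*9518 = (-9597 + 11829/33289)*9518 = -319462704/33289*9518 = -3040646016672/33289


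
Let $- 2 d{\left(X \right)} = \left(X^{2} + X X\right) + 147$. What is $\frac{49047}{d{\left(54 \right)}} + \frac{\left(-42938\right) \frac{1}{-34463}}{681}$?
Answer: $- \frac{767313694060}{46774320879} \approx -16.405$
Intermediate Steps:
$d{\left(X \right)} = - \frac{147}{2} - X^{2}$ ($d{\left(X \right)} = - \frac{\left(X^{2} + X X\right) + 147}{2} = - \frac{\left(X^{2} + X^{2}\right) + 147}{2} = - \frac{2 X^{2} + 147}{2} = - \frac{147 + 2 X^{2}}{2} = - \frac{147}{2} - X^{2}$)
$\frac{49047}{d{\left(54 \right)}} + \frac{\left(-42938\right) \frac{1}{-34463}}{681} = \frac{49047}{- \frac{147}{2} - 54^{2}} + \frac{\left(-42938\right) \frac{1}{-34463}}{681} = \frac{49047}{- \frac{147}{2} - 2916} + \left(-42938\right) \left(- \frac{1}{34463}\right) \frac{1}{681} = \frac{49047}{- \frac{147}{2} - 2916} + \frac{42938}{34463} \cdot \frac{1}{681} = \frac{49047}{- \frac{5979}{2}} + \frac{42938}{23469303} = 49047 \left(- \frac{2}{5979}\right) + \frac{42938}{23469303} = - \frac{32698}{1993} + \frac{42938}{23469303} = - \frac{767313694060}{46774320879}$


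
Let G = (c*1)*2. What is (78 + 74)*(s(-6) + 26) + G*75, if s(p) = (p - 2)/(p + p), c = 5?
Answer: 14410/3 ≈ 4803.3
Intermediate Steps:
s(p) = (-2 + p)/(2*p) (s(p) = (-2 + p)/((2*p)) = (-2 + p)*(1/(2*p)) = (-2 + p)/(2*p))
G = 10 (G = (5*1)*2 = 5*2 = 10)
(78 + 74)*(s(-6) + 26) + G*75 = (78 + 74)*((½)*(-2 - 6)/(-6) + 26) + 10*75 = 152*((½)*(-⅙)*(-8) + 26) + 750 = 152*(⅔ + 26) + 750 = 152*(80/3) + 750 = 12160/3 + 750 = 14410/3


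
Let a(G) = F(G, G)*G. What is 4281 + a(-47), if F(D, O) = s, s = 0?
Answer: 4281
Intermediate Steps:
F(D, O) = 0
a(G) = 0 (a(G) = 0*G = 0)
4281 + a(-47) = 4281 + 0 = 4281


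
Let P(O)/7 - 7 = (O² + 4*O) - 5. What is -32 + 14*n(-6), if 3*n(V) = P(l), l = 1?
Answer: 590/3 ≈ 196.67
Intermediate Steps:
P(O) = 14 + 7*O² + 28*O (P(O) = 49 + 7*((O² + 4*O) - 5) = 49 + 7*(-5 + O² + 4*O) = 49 + (-35 + 7*O² + 28*O) = 14 + 7*O² + 28*O)
n(V) = 49/3 (n(V) = (14 + 7*1² + 28*1)/3 = (14 + 7*1 + 28)/3 = (14 + 7 + 28)/3 = (⅓)*49 = 49/3)
-32 + 14*n(-6) = -32 + 14*(49/3) = -32 + 686/3 = 590/3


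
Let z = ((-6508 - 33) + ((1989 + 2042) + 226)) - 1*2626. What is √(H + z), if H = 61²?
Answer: I*√1189 ≈ 34.482*I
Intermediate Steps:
H = 3721
z = -4910 (z = (-6541 + (4031 + 226)) - 2626 = (-6541 + 4257) - 2626 = -2284 - 2626 = -4910)
√(H + z) = √(3721 - 4910) = √(-1189) = I*√1189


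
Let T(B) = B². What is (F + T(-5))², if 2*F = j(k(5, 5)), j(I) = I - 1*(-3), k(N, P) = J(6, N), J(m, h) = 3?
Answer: 784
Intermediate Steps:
k(N, P) = 3
j(I) = 3 + I (j(I) = I + 3 = 3 + I)
F = 3 (F = (3 + 3)/2 = (½)*6 = 3)
(F + T(-5))² = (3 + (-5)²)² = (3 + 25)² = 28² = 784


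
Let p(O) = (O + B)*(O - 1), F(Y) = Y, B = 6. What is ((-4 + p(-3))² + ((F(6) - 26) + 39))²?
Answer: 75625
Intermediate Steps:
p(O) = (-1 + O)*(6 + O) (p(O) = (O + 6)*(O - 1) = (6 + O)*(-1 + O) = (-1 + O)*(6 + O))
((-4 + p(-3))² + ((F(6) - 26) + 39))² = ((-4 + (-6 + (-3)² + 5*(-3)))² + ((6 - 26) + 39))² = ((-4 + (-6 + 9 - 15))² + (-20 + 39))² = ((-4 - 12)² + 19)² = ((-16)² + 19)² = (256 + 19)² = 275² = 75625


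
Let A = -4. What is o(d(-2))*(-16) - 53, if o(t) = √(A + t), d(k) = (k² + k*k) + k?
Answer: -53 - 16*√2 ≈ -75.627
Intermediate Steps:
d(k) = k + 2*k² (d(k) = (k² + k²) + k = 2*k² + k = k + 2*k²)
o(t) = √(-4 + t)
o(d(-2))*(-16) - 53 = √(-4 - 2*(1 + 2*(-2)))*(-16) - 53 = √(-4 - 2*(1 - 4))*(-16) - 53 = √(-4 - 2*(-3))*(-16) - 53 = √(-4 + 6)*(-16) - 53 = √2*(-16) - 53 = -16*√2 - 53 = -53 - 16*√2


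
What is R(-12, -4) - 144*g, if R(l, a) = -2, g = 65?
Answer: -9362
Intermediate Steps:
R(-12, -4) - 144*g = -2 - 144*65 = -2 - 9360 = -9362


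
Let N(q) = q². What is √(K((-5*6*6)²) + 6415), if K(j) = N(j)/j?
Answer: √38815 ≈ 197.02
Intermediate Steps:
K(j) = j (K(j) = j²/j = j)
√(K((-5*6*6)²) + 6415) = √((-5*6*6)² + 6415) = √((-30*6)² + 6415) = √((-180)² + 6415) = √(32400 + 6415) = √38815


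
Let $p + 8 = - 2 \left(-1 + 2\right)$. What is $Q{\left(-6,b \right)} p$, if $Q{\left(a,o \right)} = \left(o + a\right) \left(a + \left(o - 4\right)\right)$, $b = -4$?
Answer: $-1400$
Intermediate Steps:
$Q{\left(a,o \right)} = \left(a + o\right) \left(-4 + a + o\right)$ ($Q{\left(a,o \right)} = \left(a + o\right) \left(a + \left(o - 4\right)\right) = \left(a + o\right) \left(a + \left(-4 + o\right)\right) = \left(a + o\right) \left(-4 + a + o\right)$)
$p = -10$ ($p = -8 - 2 \left(-1 + 2\right) = -8 - 2 = -10$)
$Q{\left(-6,b \right)} p = \left(\left(-6\right)^{2} + \left(-4\right)^{2} - -24 - -16 + 2 \left(-6\right) \left(-4\right)\right) \left(-10\right) = \left(36 + 16 + 24 + 16 + 48\right) \left(-10\right) = 140 \left(-10\right) = -1400$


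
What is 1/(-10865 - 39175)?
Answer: -1/50040 ≈ -1.9984e-5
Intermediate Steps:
1/(-10865 - 39175) = 1/(-50040) = -1/50040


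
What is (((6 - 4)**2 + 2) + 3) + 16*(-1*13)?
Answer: -199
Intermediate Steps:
(((6 - 4)**2 + 2) + 3) + 16*(-1*13) = ((2**2 + 2) + 3) + 16*(-13) = ((4 + 2) + 3) - 208 = (6 + 3) - 208 = 9 - 208 = -199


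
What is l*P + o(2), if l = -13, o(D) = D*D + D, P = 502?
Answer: -6520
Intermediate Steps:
o(D) = D + D**2 (o(D) = D**2 + D = D + D**2)
l*P + o(2) = -13*502 + 2*(1 + 2) = -6526 + 2*3 = -6526 + 6 = -6520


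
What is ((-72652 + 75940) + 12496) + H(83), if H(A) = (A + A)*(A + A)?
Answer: 43340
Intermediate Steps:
H(A) = 4*A² (H(A) = (2*A)*(2*A) = 4*A²)
((-72652 + 75940) + 12496) + H(83) = ((-72652 + 75940) + 12496) + 4*83² = (3288 + 12496) + 4*6889 = 15784 + 27556 = 43340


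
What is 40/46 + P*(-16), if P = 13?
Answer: -4764/23 ≈ -207.13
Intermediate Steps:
40/46 + P*(-16) = 40/46 + 13*(-16) = 40*(1/46) - 208 = 20/23 - 208 = -4764/23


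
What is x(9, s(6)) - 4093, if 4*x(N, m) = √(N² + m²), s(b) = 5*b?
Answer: -4093 + 3*√109/4 ≈ -4085.2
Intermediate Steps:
x(N, m) = √(N² + m²)/4
x(9, s(6)) - 4093 = √(9² + (5*6)²)/4 - 4093 = √(81 + 30²)/4 - 4093 = √(81 + 900)/4 - 4093 = √981/4 - 4093 = (3*√109)/4 - 4093 = 3*√109/4 - 4093 = -4093 + 3*√109/4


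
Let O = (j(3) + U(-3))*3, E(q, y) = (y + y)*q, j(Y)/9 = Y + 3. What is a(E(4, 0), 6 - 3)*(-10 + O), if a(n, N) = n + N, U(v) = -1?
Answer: 447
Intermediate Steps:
j(Y) = 27 + 9*Y (j(Y) = 9*(Y + 3) = 9*(3 + Y) = 27 + 9*Y)
E(q, y) = 2*q*y (E(q, y) = (2*y)*q = 2*q*y)
O = 159 (O = ((27 + 9*3) - 1)*3 = ((27 + 27) - 1)*3 = (54 - 1)*3 = 53*3 = 159)
a(n, N) = N + n
a(E(4, 0), 6 - 3)*(-10 + O) = ((6 - 3) + 2*4*0)*(-10 + 159) = (3 + 0)*149 = 3*149 = 447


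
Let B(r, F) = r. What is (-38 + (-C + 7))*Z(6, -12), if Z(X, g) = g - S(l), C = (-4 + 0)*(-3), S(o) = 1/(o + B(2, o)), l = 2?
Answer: 2107/4 ≈ 526.75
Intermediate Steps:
S(o) = 1/(2 + o) (S(o) = 1/(o + 2) = 1/(2 + o))
C = 12 (C = -4*(-3) = 12)
Z(X, g) = -1/4 + g (Z(X, g) = g - 1/(2 + 2) = g - 1/4 = -1/4 + g)
(-38 + (-C + 7))*Z(6, -12) = (-38 + (-1*12 + 7))*(-1/4 - 12) = (-38 + (-12 + 7))*(-49/4) = (-38 - 5)*(-49/4) = -43*(-49/4) = 2107/4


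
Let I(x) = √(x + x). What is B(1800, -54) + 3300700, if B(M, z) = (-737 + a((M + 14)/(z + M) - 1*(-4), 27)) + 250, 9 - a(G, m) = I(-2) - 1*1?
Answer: 3300223 - 2*I ≈ 3.3002e+6 - 2.0*I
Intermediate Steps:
I(x) = √2*√x (I(x) = √(2*x) = √2*√x)
a(G, m) = 10 - 2*I (a(G, m) = 9 - (√2*√(-2) - 1*1) = 9 - (√2*(I*√2) - 1) = 9 - (2*I - 1) = 9 - (-1 + 2*I) = 9 + (1 - 2*I) = 10 - 2*I)
B(M, z) = -477 - 2*I (B(M, z) = (-737 + (10 - 2*I)) + 250 = (-727 - 2*I) + 250 = -477 - 2*I)
B(1800, -54) + 3300700 = (-477 - 2*I) + 3300700 = 3300223 - 2*I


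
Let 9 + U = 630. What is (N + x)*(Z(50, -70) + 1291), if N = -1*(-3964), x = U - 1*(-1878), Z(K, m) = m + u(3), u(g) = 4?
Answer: 7917175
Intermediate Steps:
U = 621 (U = -9 + 630 = 621)
Z(K, m) = 4 + m (Z(K, m) = m + 4 = 4 + m)
x = 2499 (x = 621 - 1*(-1878) = 621 + 1878 = 2499)
N = 3964
(N + x)*(Z(50, -70) + 1291) = (3964 + 2499)*((4 - 70) + 1291) = 6463*(-66 + 1291) = 6463*1225 = 7917175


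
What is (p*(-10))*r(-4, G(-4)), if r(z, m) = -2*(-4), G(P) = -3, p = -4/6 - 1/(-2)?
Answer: 40/3 ≈ 13.333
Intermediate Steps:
p = -⅙ (p = -4*⅙ - 1*(-½) = -⅔ + ½ = -⅙ ≈ -0.16667)
r(z, m) = 8
(p*(-10))*r(-4, G(-4)) = -⅙*(-10)*8 = (5/3)*8 = 40/3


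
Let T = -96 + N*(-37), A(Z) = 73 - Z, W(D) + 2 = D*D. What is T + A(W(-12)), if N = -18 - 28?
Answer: 1537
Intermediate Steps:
W(D) = -2 + D**2 (W(D) = -2 + D*D = -2 + D**2)
N = -46
T = 1606 (T = -96 - 46*(-37) = -96 + 1702 = 1606)
T + A(W(-12)) = 1606 + (73 - (-2 + (-12)**2)) = 1606 + (73 - (-2 + 144)) = 1606 + (73 - 1*142) = 1606 + (73 - 142) = 1606 - 69 = 1537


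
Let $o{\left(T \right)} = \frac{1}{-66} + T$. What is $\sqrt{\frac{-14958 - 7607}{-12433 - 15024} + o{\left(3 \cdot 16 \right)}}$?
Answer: $\frac{\sqrt{160277771696658}}{1812162} \approx 6.9862$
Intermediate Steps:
$o{\left(T \right)} = - \frac{1}{66} + T$
$\sqrt{\frac{-14958 - 7607}{-12433 - 15024} + o{\left(3 \cdot 16 \right)}} = \sqrt{\frac{-14958 - 7607}{-12433 - 15024} + \left(- \frac{1}{66} + 3 \cdot 16\right)} = \sqrt{- \frac{22565}{-27457} + \left(- \frac{1}{66} + 48\right)} = \sqrt{\left(-22565\right) \left(- \frac{1}{27457}\right) + \frac{3167}{66}} = \sqrt{\frac{22565}{27457} + \frac{3167}{66}} = \sqrt{\frac{88445609}{1812162}} = \frac{\sqrt{160277771696658}}{1812162}$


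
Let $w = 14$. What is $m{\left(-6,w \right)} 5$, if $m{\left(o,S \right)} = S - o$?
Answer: $100$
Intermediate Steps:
$m{\left(-6,w \right)} 5 = \left(14 - -6\right) 5 = \left(14 + 6\right) 5 = 20 \cdot 5 = 100$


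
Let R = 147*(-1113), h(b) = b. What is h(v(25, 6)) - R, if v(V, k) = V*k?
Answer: 163761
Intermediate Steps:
R = -163611
h(v(25, 6)) - R = 25*6 - 1*(-163611) = 150 + 163611 = 163761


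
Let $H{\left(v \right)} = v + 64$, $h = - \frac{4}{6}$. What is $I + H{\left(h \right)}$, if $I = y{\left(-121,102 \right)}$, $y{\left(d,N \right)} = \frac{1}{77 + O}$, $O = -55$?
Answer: $\frac{4183}{66} \approx 63.379$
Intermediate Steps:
$y{\left(d,N \right)} = \frac{1}{22}$ ($y{\left(d,N \right)} = \frac{1}{77 - 55} = \frac{1}{22}$)
$I = \frac{1}{22} \approx 0.045455$
$h = - \frac{2}{3}$ ($h = \left(-4\right) \frac{1}{6} = - \frac{2}{3} \approx -0.66667$)
$H{\left(v \right)} = 64 + v$
$I + H{\left(h \right)} = \frac{1}{22} + \left(64 - \frac{2}{3}\right) = \frac{1}{22} + \frac{190}{3} = \frac{4183}{66}$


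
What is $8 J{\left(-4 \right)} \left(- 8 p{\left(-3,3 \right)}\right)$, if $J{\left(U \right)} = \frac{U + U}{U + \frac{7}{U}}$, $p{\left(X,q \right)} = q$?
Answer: $- \frac{6144}{23} \approx -267.13$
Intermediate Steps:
$J{\left(U \right)} = \frac{2 U}{U + \frac{7}{U}}$
$8 J{\left(-4 \right)} \left(- 8 p{\left(-3,3 \right)}\right) = 8 \frac{2 \left(-4\right)^{2}}{7 + \left(-4\right)^{2}} \left(\left(-8\right) 3\right) = 8 \cdot 2 \cdot 16 \frac{1}{7 + 16} \left(-24\right) = 8 \cdot 2 \cdot 16 \cdot \frac{1}{23} \left(-24\right) = 8 \cdot \frac{32}{23} \left(-24\right) = \frac{256}{23} \left(-24\right) = - \frac{6144}{23}$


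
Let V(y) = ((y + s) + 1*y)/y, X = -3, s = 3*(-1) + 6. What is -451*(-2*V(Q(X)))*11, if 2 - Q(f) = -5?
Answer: 168674/7 ≈ 24096.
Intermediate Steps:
s = 3 (s = -3 + 6 = 3)
Q(f) = 7 (Q(f) = 2 - 1*(-5) = 2 + 5 = 7)
V(y) = (3 + 2*y)/y (V(y) = ((y + 3) + 1*y)/y = ((3 + y) + y)/y = (3 + 2*y)/y)
-451*(-2*V(Q(X)))*11 = -451*(-2*(2 + 3/7))*11 = -451*(-2*17/7)*11 = -(-15334)*11/7 = -451*(-374/7) = 168674/7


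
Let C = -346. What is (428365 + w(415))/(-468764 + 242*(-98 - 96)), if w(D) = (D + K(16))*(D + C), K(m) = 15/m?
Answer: -7313035/8251392 ≈ -0.88628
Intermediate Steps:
w(D) = (-346 + D)*(15/16 + D) (w(D) = (D + 15/16)*(D - 346) = (D + 15*(1/16))*(-346 + D) = (D + 15/16)*(-346 + D) = (15/16 + D)*(-346 + D) = (-346 + D)*(15/16 + D))
(428365 + w(415))/(-468764 + 242*(-98 - 96)) = (428365 + (-2595/8 + 415² - 5521/16*415))/(-468764 + 242*(-98 - 96)) = (428365 + (-2595/8 + 172225 - 2291215/16))/(-468764 + 242*(-194)) = (428365 + 459195/16)/(-468764 - 46948) = (7313035/16)/(-515712) = (7313035/16)*(-1/515712) = -7313035/8251392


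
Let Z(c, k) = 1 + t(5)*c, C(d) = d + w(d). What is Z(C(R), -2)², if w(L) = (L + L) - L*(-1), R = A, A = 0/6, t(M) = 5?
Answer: 1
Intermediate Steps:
A = 0 (A = 0*(⅙) = 0)
R = 0
w(L) = 3*L (w(L) = 2*L - (-1)*L = 2*L + L = 3*L)
C(d) = 4*d (C(d) = d + 3*d = 4*d)
Z(c, k) = 1 + 5*c
Z(C(R), -2)² = (1 + 5*(4*0))² = (1 + 5*0)² = (1 + 0)² = 1² = 1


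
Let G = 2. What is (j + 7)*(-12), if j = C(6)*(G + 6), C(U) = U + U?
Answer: -1236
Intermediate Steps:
C(U) = 2*U
j = 96 (j = (2*6)*(2 + 6) = 12*8 = 96)
(j + 7)*(-12) = (96 + 7)*(-12) = 103*(-12) = -1236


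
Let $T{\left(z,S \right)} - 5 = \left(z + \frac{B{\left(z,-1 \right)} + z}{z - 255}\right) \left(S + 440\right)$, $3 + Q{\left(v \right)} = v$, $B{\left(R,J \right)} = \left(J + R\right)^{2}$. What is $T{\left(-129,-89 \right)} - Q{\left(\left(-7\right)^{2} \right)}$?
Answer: $- \frac{7763167}{128} \approx -60650.0$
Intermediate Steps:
$Q{\left(v \right)} = -3 + v$
$T{\left(z,S \right)} = 5 + \left(440 + S\right) \left(z + \frac{z + \left(-1 + z\right)^{2}}{-255 + z}\right)$ ($T{\left(z,S \right)} = 5 + \left(z + \frac{\left(-1 + z\right)^{2} + z}{z - 255}\right) \left(S + 440\right) = 5 + \left(z + \frac{z + \left(-1 + z\right)^{2}}{-255 + z}\right) \left(440 + S\right) = 5 + \left(440 + S\right) \left(z + \frac{z + \left(-1 + z\right)^{2}}{-255 + z}\right)$)
$T{\left(-129,-89 \right)} - Q{\left(\left(-7\right)^{2} \right)} = \frac{-835 - 89 - -14529915 + 880 \left(-129\right)^{2} - \left(-22784\right) \left(-129\right) + 2 \left(-89\right) \left(-129\right)^{2}}{-255 - 129} - \left(-3 + \left(-7\right)^{2}\right) = \frac{-835 - 89 + 14529915 + 880 \cdot 16641 - 2939136 + 2 \left(-89\right) 16641}{-384} - \left(-3 + 49\right) = - \frac{-835 - 89 + 14529915 + 14644080 - 2939136 - 2962098}{384} - 46 = \left(- \frac{1}{384}\right) 23271837 - 46 = - \frac{7757279}{128} - 46 = - \frac{7763167}{128}$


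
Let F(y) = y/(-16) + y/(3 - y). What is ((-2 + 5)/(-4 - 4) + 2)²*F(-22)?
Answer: 16731/12800 ≈ 1.3071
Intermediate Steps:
F(y) = -y/16 + y/(3 - y) (F(y) = y*(-1/16) + y/(3 - y) = -y/16 + y/(3 - y))
((-2 + 5)/(-4 - 4) + 2)²*F(-22) = ((-2 + 5)/(-4 - 4) + 2)²*(-1*(-22)*(13 - 22)/(-48 + 16*(-22))) = (3/(-8) + 2)²*(-1*(-22)*(-9)/(-48 - 352)) = (3*(-⅛) + 2)²*(-1*(-22)*(-9)/(-400)) = (-3/8 + 2)²*(-1*(-22)*(-1/400)*(-9)) = (13/8)²*(99/200) = (169/64)*(99/200) = 16731/12800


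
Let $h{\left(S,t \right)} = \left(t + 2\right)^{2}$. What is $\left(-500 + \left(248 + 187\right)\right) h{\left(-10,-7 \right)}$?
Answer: $-1625$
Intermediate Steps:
$h{\left(S,t \right)} = \left(2 + t\right)^{2}$
$\left(-500 + \left(248 + 187\right)\right) h{\left(-10,-7 \right)} = \left(-500 + \left(248 + 187\right)\right) \left(2 - 7\right)^{2} = \left(-500 + 435\right) \left(-5\right)^{2} = \left(-65\right) 25 = -1625$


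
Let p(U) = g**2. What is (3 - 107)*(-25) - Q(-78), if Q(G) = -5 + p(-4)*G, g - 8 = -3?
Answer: 4555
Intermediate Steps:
g = 5 (g = 8 - 3 = 5)
p(U) = 25 (p(U) = 5**2 = 25)
Q(G) = -5 + 25*G
(3 - 107)*(-25) - Q(-78) = (3 - 107)*(-25) - (-5 + 25*(-78)) = -104*(-25) - (-5 - 1950) = 2600 - 1*(-1955) = 2600 + 1955 = 4555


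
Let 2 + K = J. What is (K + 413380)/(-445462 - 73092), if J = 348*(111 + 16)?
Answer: -228787/259277 ≈ -0.88240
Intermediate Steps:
J = 44196 (J = 348*127 = 44196)
K = 44194 (K = -2 + 44196 = 44194)
(K + 413380)/(-445462 - 73092) = (44194 + 413380)/(-445462 - 73092) = 457574/(-518554) = 457574*(-1/518554) = -228787/259277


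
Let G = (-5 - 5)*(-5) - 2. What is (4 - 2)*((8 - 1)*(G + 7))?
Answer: 770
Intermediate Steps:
G = 48 (G = -10*(-5) - 2 = 50 - 2 = 48)
(4 - 2)*((8 - 1)*(G + 7)) = (4 - 2)*((8 - 1)*(48 + 7)) = 2*(7*55) = 2*385 = 770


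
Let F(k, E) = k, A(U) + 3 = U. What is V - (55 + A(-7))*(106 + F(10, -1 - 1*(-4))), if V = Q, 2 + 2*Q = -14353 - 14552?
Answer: -39347/2 ≈ -19674.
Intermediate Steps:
A(U) = -3 + U
Q = -28907/2 (Q = -1 + (-14353 - 14552)/2 = -1 + (½)*(-28905) = -1 - 28905/2 = -28907/2 ≈ -14454.)
V = -28907/2 ≈ -14454.
V - (55 + A(-7))*(106 + F(10, -1 - 1*(-4))) = -28907/2 - (55 + (-3 - 7))*(106 + 10) = -28907/2 - (55 - 10)*116 = -28907/2 - 45*116 = -28907/2 - 1*5220 = -28907/2 - 5220 = -39347/2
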